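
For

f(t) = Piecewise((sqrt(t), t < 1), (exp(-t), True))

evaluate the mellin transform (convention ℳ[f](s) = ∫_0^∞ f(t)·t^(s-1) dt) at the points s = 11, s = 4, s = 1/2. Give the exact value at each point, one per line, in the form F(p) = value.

split f at 1: ℳ[f](s) collects 2 kernel integrals
∫ over [0, 1) of sqrt(t)·t^(s-1) joins the sum
over [1, ∞), the kernel integral of exp(-t) enters the sum

F(11) = 2/23 + 9864101*exp(-1)
F(4) = 2/9 + 16*exp(-1)
F(1/2) = sqrt(pi)*erfc(1) + 1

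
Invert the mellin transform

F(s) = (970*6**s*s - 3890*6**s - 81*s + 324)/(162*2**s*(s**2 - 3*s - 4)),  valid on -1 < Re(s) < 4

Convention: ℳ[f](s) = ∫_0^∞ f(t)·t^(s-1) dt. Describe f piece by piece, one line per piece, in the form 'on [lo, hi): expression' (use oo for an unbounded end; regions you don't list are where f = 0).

on [0, 1/2): t
on [1/2, 3): 2*t
on [3, oo): t**(-4)

the 3 pieces separated at 1/2, 3 each add one integral
segment 0 to 1/2 holds t; add its integral
∫ over [1/2, 3) of 2*t·t^(s-1) joins the sum
segment [3, ∞) carries t**(-4); integrate it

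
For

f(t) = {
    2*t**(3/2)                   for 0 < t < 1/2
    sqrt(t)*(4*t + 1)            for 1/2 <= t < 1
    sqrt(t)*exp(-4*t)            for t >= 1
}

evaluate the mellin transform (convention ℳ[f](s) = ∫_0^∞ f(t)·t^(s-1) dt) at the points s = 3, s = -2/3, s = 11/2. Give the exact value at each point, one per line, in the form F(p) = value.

F(3) = -2*sqrt(2)/63 + 15*sqrt(pi)*erfc(2)/1024 + 119*exp(-4)/256 + 74/63
F(-2/3) = -6/5 + 2**(1/3)*uppergamma(-1/6, 4) + 24*2**(1/6)/5
F(11/2) = 643*exp(-4)/512 + 657/896

back out the shared t-power: 2*t on [0, 1/2); 4*t + 1 on [1/2, 1); exp(-4*t) on [1, ∞)
back out the common scale on t: t on [0, 1); 2*t + 1 on [1, 2); exp(-2*t) on [2, ∞)
cuts at 1/2, 1: linearity sums the 3 kernel integrals
[0, 1/2) adds the kernel integral of 2*t**(3/2)
segment 1/2 to 1 holds sqrt(t)*(4*t + 1); add its integral
between 1 and ∞ the integrand is sqrt(t)*exp(-4*t)·t^(s-1)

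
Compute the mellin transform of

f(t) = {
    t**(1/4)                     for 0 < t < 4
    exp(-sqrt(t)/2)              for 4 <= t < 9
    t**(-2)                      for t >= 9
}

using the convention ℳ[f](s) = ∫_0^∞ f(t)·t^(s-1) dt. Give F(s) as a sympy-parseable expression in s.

undo the power substitution: sqrt(t) on [0, 2); exp(-t/2) on [2, 3); t**(-4) on [3, ∞)
summing 3 kernel integrals split by 4, 9 yields ℳ[f](s)
the [0, 4) slice contributes ∫ t**(1/4)·t^(s-1) dt
for t in [4, 9): the term is ∫ exp(-sqrt(t)/2)·t^(s-1)
between 9 and ∞ the integrand is t**(-2)·t^(s-1)

(162*2**(2*s)*(s - 2)*(4*s + 1)*uppergamma(2*s, 1) - 162*2**(2*s)*(s - 2)*(4*s + 1)*uppergamma(2*s, 3/2) + 324*2**(2*s + 1/2)*(s - 2) - 9**s*(4*s + 1))/(81*(s - 2)*(4*s + 1))
  -1/4 < Re(s) < 2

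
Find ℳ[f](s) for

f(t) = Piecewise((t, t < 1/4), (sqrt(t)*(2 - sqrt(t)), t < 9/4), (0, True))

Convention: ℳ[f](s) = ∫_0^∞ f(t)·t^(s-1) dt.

reversing the shared t-power: sqrt(t) on [0, 1/4); 2 - sqrt(t) on [1/4, 9/4)
remove the power substitution first: t on [0, 1/2); 2 - t on [1/2, 3/2)
split f at 1/4: ℳ[f](s) collects 2 kernel integrals
[0, 1/4) adds the kernel integral of t
∫ over [1/4, 9/4) of sqrt(t)*(2 - sqrt(t))·t^(s-1) joins the sum

(6*3**(2*s)*s + 15*3**(2*s) - 4*s - 6)/(4*2**(2*s)*(2*s**2 + 3*s + 1))
  Re(s) > -1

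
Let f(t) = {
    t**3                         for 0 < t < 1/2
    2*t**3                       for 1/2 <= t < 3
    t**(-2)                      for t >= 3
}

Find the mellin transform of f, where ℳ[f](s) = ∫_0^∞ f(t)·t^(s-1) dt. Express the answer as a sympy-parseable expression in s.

(3880*6**s*s - 7800*6**s - 9*s + 18)/(72*2**s*(s**2 + s - 6))
  -3 < Re(s) < 2

remove the shared t-power first: t on [0, 1/2); 2*t on [1/2, 3); t**(-4) on [3, ∞)
cuts at 1/2, 3: linearity sums the 3 kernel integrals
segment 0 to 1/2 holds t**3; add its integral
segment [1/2, 3) carries 2*t**3; integrate it
segment 3 to ∞ holds t**(-2); add its integral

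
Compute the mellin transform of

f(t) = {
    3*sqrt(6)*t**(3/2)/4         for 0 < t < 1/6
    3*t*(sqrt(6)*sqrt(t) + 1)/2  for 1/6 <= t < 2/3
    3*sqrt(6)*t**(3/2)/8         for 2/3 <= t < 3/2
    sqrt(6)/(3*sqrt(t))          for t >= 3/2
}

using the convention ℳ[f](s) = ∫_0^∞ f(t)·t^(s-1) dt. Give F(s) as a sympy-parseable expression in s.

(240*2**(2*s)*s**2 + 168*2**(2*s)*s - 144*2**(2*s) + 98*3**(2*s)*s**2 - 79*3**(2*s)*s - 177*3**(2*s) - 36*s**2 - 30*s + 24)/(24*6**s*(4*s**3 + 8*s**2 + s - 3))
  -3/2 < Re(s) < 1/2

remove the common scale on t first: t**(3/2) on [0, 1/4); t*(2*sqrt(t) + 1) on [1/4, 1); t**(3/2)/2 on [1, 9/4); …
undo the shared t-power: sqrt(t) on [0, 1/4); 2*sqrt(t) + 1 on [1/4, 1); sqrt(t)/2 on [1, 9/4); …
undo the power substitution: t on [0, 1/2); 2*t + 1 on [1/2, 1); t/2 on [1, 3/2); …
decompose at 1/6, 2/3, 3/2; ℳ[f](s) sums the 4 pieces' integrals
on [0, 1/6) integrate f = 3*sqrt(6)*t**(3/2)/4 against the kernel
the [1/6, 2/3) slice contributes ∫ 3*t*(sqrt(6)*sqrt(t) + 1)/2·t^(s-1) dt
the [2/3, 3/2) slice contributes ∫ 3*sqrt(6)*t**(3/2)/8·t^(s-1) dt
on [3/2, ∞) integrate f = sqrt(6)/(3*sqrt(t)) against the kernel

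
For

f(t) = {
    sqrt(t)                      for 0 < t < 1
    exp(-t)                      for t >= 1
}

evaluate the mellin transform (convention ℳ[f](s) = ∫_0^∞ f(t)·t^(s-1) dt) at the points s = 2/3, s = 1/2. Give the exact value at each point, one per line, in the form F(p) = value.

along the cuts 1, ℳ[f](s) splits into 2 integrals
for t in [0, 1): the term is ∫ sqrt(t)·t^(s-1)
∫ exp(-t)·t^(s-1) over [1, ∞)

F(2/3) = uppergamma(2/3, 1) + 6/7
F(1/2) = sqrt(pi)*erfc(1) + 1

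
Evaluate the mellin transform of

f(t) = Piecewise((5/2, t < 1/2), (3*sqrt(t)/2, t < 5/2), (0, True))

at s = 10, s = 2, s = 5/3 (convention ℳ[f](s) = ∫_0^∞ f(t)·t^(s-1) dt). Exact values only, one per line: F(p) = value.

F(10) = -sqrt(2)/14336 + 1/4096 + 9765625*sqrt(10)/14336
F(2) = -3*sqrt(2)/40 + 5/16 + 15*sqrt(10)/8
F(5/3) = -9*2**(5/6)/104 + 3*2**(1/3)/8 + 225*2**(5/6)*5**(1/6)/104

linearity at 1/2 turns ℳ[f](s) into 2 summed integrals
[0, 1/2) adds the kernel integral of 5/2
for t in [1/2, 5/2): the term is ∫ 3*sqrt(t)/2·t^(s-1)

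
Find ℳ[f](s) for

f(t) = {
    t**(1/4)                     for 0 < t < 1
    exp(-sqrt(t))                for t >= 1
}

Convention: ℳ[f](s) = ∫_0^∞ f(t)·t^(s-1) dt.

2*((4*s + 1)*uppergamma(2*s, 1) + 2)/(4*s + 1)
  Re(s) > -1/4

the power substitution comes off first: sqrt(t) on [0, 1); exp(-t) on [1, ∞)
treat the 2 regions marked off by 1 separately and sum
the [0, 1) slice contributes ∫ t**(1/4)·t^(s-1) dt
for t in [1, ∞): the term is ∫ exp(-sqrt(t))·t^(s-1)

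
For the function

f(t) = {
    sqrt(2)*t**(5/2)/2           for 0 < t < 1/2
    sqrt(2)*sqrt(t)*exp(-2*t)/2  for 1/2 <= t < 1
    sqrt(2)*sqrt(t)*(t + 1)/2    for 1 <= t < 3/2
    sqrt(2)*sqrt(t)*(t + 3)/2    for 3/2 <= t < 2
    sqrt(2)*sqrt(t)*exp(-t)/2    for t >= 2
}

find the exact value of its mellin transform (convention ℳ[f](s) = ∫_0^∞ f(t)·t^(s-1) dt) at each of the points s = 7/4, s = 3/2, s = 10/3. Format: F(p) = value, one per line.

F(7/4) = 2**(1/4)*(-15912*3**(1/4) - 5984*2**(1/4) - 1989*uppergamma(9/4, 2) + 117 + 1989*uppergamma(9/4, 1) + 7956*2**(1/4)*uppergamma(9/4, 2) + 62016*sqrt(2))/15912
F(3/2) = sqrt(2)*(96*E + 432 + 1075*exp(2))*exp(-2)/384
F(10/3) = 2**(2/3)*(-657720*3**(5/6) - 174720*2**(5/6) - 46690*uppergamma(23/6, 2) + 2001 + 46690*uppergamma(23/6, 1) + 373520*2**(5/6)*uppergamma(23/6, 2) + 7150080*2**(2/3))/1494080

reversing the common scale on t: 4*t**(5/2) on [0, 1/4); sqrt(t)*exp(-4*t) on [1/4, 1/2); sqrt(t)*(2*t + 1) on [1/2, 3/4); …
peel off the shared t-power: 4*t**2 on [0, 1/4); exp(-4*t) on [1/4, 1/2); 2*t + 1 on [1/2, 3/4); …
peel off the common scale on t: t**2 on [0, 1/2); exp(-2*t) on [1/2, 1); t + 1 on [1, 3/2); …
decompose at 1/2, 1, 3/2, 2; ℳ[f](s) sums the 5 pieces' integrals
between 0 and 1/2 the integrand is sqrt(2)*t**(5/2)/2·t^(s-1)
[1/2, 1) adds the kernel integral of sqrt(2)*sqrt(t)*exp(-2*t)/2
piece [1, 3/2): integrate sqrt(2)*sqrt(t)*(t + 1)/2 against the kernel
[3/2, 2) adds the kernel integral of sqrt(2)*sqrt(t)*(t + 3)/2
piece [2, ∞): integrate sqrt(2)*sqrt(t)*exp(-t)/2 against the kernel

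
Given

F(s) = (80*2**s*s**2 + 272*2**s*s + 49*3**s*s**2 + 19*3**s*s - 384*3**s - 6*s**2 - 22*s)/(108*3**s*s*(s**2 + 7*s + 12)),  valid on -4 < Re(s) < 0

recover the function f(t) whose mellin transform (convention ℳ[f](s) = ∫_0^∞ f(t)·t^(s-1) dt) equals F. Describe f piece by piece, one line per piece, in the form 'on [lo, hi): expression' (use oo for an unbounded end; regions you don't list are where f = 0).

undo the shared t-power: 3*t**2/2 on [0, 1/3); t*(3*t + 1) on [1/3, 2/3); 3*t**2/4 on [2/3, 1); …
back out the shared t-power: 3*t/2 on [0, 1/3); 3*t + 1 on [1/3, 2/3); 3*t/4 on [2/3, 1); …
peel off the common scale on t: t on [0, 1/2); 2*t + 1 on [1/2, 1); t/2 on [1, 3/2); …
cuts at 1/3, 2/3, 1: linearity sums the 4 kernel integrals
on [0, 1/3): add ∫ 3*t**4/2·t^(s-1) dt
∫ over [1/3, 2/3) of t**3*(3*t + 1)·t^(s-1) joins the sum
for t in [2/3, 1): the term is ∫ 3*t**4/4·t^(s-1)
for t in [1, ∞): the term is ∫ 8/27·t^(s-1)

on [0, 1/3): 3*t**4/2
on [1/3, 2/3): t**3*(3*t + 1)
on [2/3, 1): 3*t**4/4
on [1, oo): 8/27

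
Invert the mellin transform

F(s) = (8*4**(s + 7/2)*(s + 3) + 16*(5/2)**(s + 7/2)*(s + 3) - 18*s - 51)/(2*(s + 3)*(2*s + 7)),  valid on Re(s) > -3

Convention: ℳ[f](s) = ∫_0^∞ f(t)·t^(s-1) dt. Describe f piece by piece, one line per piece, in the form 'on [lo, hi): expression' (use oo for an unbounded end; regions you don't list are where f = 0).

on [0, 1): 3*t**3/2
on [1, 5/2): 6*t**(7/2)
on [5/2, 4): 2*t**(7/2)

slice at 1, 5/2, transform all 3 pieces, and sum them
piece [0, 1): integrate 3*t**3/2 against the kernel
segment [1, 5/2) carries 6*t**(7/2); integrate it
on [5/2, 4): add ∫ 2*t**(7/2)·t^(s-1) dt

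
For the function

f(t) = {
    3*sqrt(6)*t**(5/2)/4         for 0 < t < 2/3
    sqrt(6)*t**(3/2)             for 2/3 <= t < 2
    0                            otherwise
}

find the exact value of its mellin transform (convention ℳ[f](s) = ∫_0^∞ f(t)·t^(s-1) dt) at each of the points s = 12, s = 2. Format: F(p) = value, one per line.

F(12) = -507904/1248354909 + 32768*sqrt(3)/27
F(2) = -176/1701 + 32*sqrt(3)/7

strip the shared t-power: 3*sqrt(6)*t**(3/2)/4 on [0, 2/3); sqrt(6)*sqrt(t) on [2/3, 2)
strip the common scale on t: t**(3/2) on [0, 1); 2*sqrt(t) on [1, 3)
slice at 2/3, transform all 2 pieces, and sum them
∫ 3*sqrt(6)*t**(5/2)/4·t^(s-1) over [0, 2/3)
the [2/3, 2) slice contributes ∫ sqrt(6)*t**(3/2)·t^(s-1) dt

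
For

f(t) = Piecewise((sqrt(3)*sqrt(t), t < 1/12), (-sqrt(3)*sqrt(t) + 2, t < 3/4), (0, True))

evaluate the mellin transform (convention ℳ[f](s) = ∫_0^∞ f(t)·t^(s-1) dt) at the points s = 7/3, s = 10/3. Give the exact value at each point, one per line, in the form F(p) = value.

F(7/3) = -5*18**(1/3)/8568 + 351*6**(1/3)/3808
F(10/3) = -13*18**(1/3)/397440 + 81*6**(1/3)/1840

reversing the common scale on t: sqrt(6)*sqrt(t)/2 on [0, 1/6); -sqrt(6)*sqrt(t)/2 + 2 on [1/6, 3/2)
undo the common scale on t: sqrt(t) on [0, 1/4); 2 - sqrt(t) on [1/4, 9/4)
remove the power substitution first: t on [0, 1/2); 2 - t on [1/2, 3/2)
breakpoints 1/12: one integral from each of the 2 segments
segment 0 to 1/12 holds sqrt(3)*sqrt(t); add its integral
segment 1/12 to 3/4 holds (-sqrt(3)*sqrt(t) + 2); add its integral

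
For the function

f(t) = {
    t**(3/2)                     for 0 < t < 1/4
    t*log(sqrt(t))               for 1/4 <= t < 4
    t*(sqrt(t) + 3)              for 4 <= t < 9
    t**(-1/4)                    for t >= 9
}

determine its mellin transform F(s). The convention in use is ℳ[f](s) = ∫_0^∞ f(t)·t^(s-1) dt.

(960*2**(4*s)*(1 - 4*s)*(s + 1)**2 + 96*2**(4*s)*(s + 1)*(2*s + 3)*(4*s - 1)*log(2) - 288*2**(4*s)*(s + 1)*(4*s - 1) - 48*2**(4*s)*(2*s + 3)*(4*s - 1) - 32*sqrt(3)*6**(2*s)*(s + 1)**2*(2*s + 3) + 2592*6**(2*s)*(s + 1)**2*(4*s - 1) + 648*6**(2*s)*(s + 1)*(4*s - 1) + 6*(s + 1)**2*(4*s - 1) + 6*(s + 1)*(2*s + 3)*(4*s - 1)*log(2) + 3*(2*s + 3)*(4*s - 1))/(24*2**(2*s)*(s + 1)**2*(2*s + 3)*(4*s - 1))
  -3/2 < Re(s) < 1/4

peel off the power substitution: t**3 on [0, 1/2); t**2*log(t) on [1/2, 2); t**2*(t + 3) on [2, 3); …
remove the shared t-power first: t on [0, 1/2); log(t) on [1/2, 2); t + 3 on [2, 3); …
split f at 1/4, 4, 9: ℳ[f](s) collects 4 kernel integrals
piece [0, 1/4): integrate t**(3/2) against the kernel
between 1/4 and 4 the integrand is t*log(sqrt(t))·t^(s-1)
on [4, 9) integrate f = t*(sqrt(t) + 3) against the kernel
∫ over [9, ∞) of t**(-1/4)·t^(s-1) joins the sum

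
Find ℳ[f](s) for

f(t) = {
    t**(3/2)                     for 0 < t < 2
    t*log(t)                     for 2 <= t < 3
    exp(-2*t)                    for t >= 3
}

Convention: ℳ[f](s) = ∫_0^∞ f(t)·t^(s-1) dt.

breakpoints 2, 3: one integral from each of the 3 segments
for t in [0, 2): the term is ∫ t**(3/2)·t^(s-1)
between 2 and 3 the integrand is t*log(t)·t^(s-1)
on [3, ∞) integrate f = exp(-2*t) against the kernel

(-12**s*s*(2*s + 3)*log(4) - 12**s*(2*s + 3)*log(4) + 12**s*(4*s + 6) + 12**s*sqrt(2)*(4*s**2 + 8*s + 4) + 3*18**s*s*(2*s + 3)*log(3) + 18**s*(-6*s - 9) + 3*18**s*(2*s + 3)*log(3) + 3**s*(2*s + 3)*(s**2 + 2*s + 1)*uppergamma(s, 6))/(6**s*(2*s + 3)*(s**2 + 2*s + 1))
  Re(s) > -3/2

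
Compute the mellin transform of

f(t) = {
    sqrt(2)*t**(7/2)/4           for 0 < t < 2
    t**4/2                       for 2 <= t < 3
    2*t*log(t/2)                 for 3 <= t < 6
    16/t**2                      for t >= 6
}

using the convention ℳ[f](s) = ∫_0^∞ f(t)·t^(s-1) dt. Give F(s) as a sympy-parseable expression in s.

(324*2**(s + 2)*(s - 2)*(s + 4)*(-2*s + (s + 2)**2 - 3) - 324*2**(s + 2)*(s - 2)*(2*s + 7)*(-2*s + (s + 2)**2 - 3) - 108*3**(s + 2)*(s - 2)*(s + 2)*(s + 4)*(2*s + 7)*log(3) + 108*3**(s + 2)*(s - 2)*(s + 2)*(s + 4)*(2*s + 7)*log(2) - 108*3**(s + 2)*(s - 2)*(s + 4)*(2*s + 7)*log(2) + 108*3**(s + 2)*(s - 2)*(s + 4)*(2*s + 7) + 108*3**(s + 2)*(s - 2)*(s + 4)*(2*s + 7)*log(3) + 729*3**(s + 2)*(s - 2)*(2*s + 7)*(-2*s + (s + 2)**2 - 3) + 54*6**(s + 2)*(s - 2)*(s + 2)*(s + 4)*(2*s + 7)*log(3) - 54*6**(s + 2)*(s - 2)*(s + 4)*(2*s + 7)*log(3) - 54*6**(s + 2)*(s - 2)*(s + 4)*(2*s + 7) - 2*6**(s + 2)*(s + 4)*(2*s + 7)*(-2*s + (s + 2)**2 - 3))/(162*(s - 2)*(s + 4)*(2*s + 7)*(-2*s + (s + 2)**2 - 3))
  -7/2 < Re(s) < 2

remove the shared t-power first: sqrt(2)*t**(3/2)/4 on [0, 2); t**2/2 on [2, 3); 2*log(t/2)/t on [3, 6); …
back out the common scale on t: t**(3/2) on [0, 1); 2*t**2 on [1, 3/2); log(t)/t on [3/2, 3); …
summing 4 kernel integrals split by 2, 3, 6 yields ℳ[f](s)
on [0, 2): add ∫ sqrt(2)*t**(7/2)/4·t^(s-1) dt
the [2, 3) slice contributes ∫ t**4/2·t^(s-1) dt
∫ over [3, 6) of 2*t*log(t/2)·t^(s-1) joins the sum
between 6 and ∞ the integrand is 16/t**2·t^(s-1)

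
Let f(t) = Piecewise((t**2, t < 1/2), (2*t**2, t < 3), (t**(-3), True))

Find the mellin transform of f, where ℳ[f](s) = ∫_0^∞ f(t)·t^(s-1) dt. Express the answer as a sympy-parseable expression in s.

(1940*6**s*s - 5840*6**s - 27*s + 81)/(108*2**s*(s**2 - s - 6))
  -2 < Re(s) < 3

remove the power substitution first: t on [0, 1/4); 2*t on [1/4, 9); t**(-3/2) on [9, ∞)
undo the shared t-power: sqrt(t) on [0, 1/4); 2*sqrt(t) on [1/4, 9); t**(-2) on [9, ∞)
peel off the power substitution: t on [0, 1/2); 2*t on [1/2, 3); t**(-4) on [3, ∞)
f breaks at 1/2, 3 into 3 integrals to sum
segment [0, 1/2) carries t**2; integrate it
[1/2, 3) adds the kernel integral of 2*t**2
over [3, ∞), the kernel integral of t**(-3) enters the sum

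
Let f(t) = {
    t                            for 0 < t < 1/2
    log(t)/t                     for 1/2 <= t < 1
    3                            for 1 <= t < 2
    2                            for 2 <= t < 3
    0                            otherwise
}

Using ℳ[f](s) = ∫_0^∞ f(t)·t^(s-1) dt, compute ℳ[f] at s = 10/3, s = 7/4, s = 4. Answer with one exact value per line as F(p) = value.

integrate the 4 segments split at 1/2, 1, 2, then add the results
∫ over [0, 1/2) of t·t^(s-1) joins the sum
∫ log(t)/t·t^(s-1) over [1/2, 1)
segment [1, 2) carries 3; integrate it
on [2, 3) integrate f = 2 against the kernel

F(10/3) = -531/490 + 615*2**(2/3)/20384 + 3*2**(2/3)*log(2)/56 + 12*2**(1/3)/5 + 81*3**(1/3)/5
F(7/4) = 2**(1/4)*(-2420*2**(3/4) + 924*log(2) + 1295 + 1584*sqrt(2) + 2376*6**(3/4))/1386
F(4) = log(2)/24 + 62869/1440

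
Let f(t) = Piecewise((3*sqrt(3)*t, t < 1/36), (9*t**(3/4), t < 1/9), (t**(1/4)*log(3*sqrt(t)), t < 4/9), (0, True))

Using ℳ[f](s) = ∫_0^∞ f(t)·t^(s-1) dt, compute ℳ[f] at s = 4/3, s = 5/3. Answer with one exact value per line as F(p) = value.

peel off the power substitution: 3*sqrt(3)*t**2 on [0, 1/6); 9*t**(3/2) on [1/6, 1/3); sqrt(t)*log(3*t) on [1/3, 2/3)
back out the shared t-power: 3*sqrt(3)*t**(3/2) on [0, 1/6); 9*t on [1/6, 1/3); log(3*t) on [1/3, 2/3)
peel off the common scale on t: t**(3/2) on [0, 1/2); 3*t on [1/2, 1); log(t) on [1, 2)
linearity at 1/36, 1/9 turns ℳ[f](s) into 3 summed integrals
on [0, 1/36): add ∫ 3*sqrt(3)*t·t^(s-1) dt
the [1/36, 1/9) slice contributes ∫ 9*t**(3/4)·t^(s-1) dt
segment 1/9 to 4/9 holds t**(1/4)*log(3*sqrt(t)); add its integral

F(4/3) = 6**(5/6)*(-1075200*2**(1/3) - 60648 + 9025*sqrt(2) + 1104768*2**(1/6) + 3404800*2**(1/3)*log(2))/109166400
F(5/3) = 6**(1/6)*(-2850816*2**(2/3) - 101568 + 15341*sqrt(2) + 1803264*2**(5/6) + 10928128*2**(2/3)*log(2))/212073984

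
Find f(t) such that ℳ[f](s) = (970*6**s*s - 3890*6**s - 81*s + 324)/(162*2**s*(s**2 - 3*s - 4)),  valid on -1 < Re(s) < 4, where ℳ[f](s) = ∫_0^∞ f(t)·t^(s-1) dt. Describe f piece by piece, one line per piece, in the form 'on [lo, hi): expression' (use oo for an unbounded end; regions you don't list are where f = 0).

slice at 1/2, 3, transform all 3 pieces, and sum them
∫ over [0, 1/2) of t·t^(s-1) joins the sum
segment 1/2 to 3 holds 2*t; add its integral
for t in [3, ∞): the term is ∫ t**(-4)·t^(s-1)

on [0, 1/2): t
on [1/2, 3): 2*t
on [3, oo): t**(-4)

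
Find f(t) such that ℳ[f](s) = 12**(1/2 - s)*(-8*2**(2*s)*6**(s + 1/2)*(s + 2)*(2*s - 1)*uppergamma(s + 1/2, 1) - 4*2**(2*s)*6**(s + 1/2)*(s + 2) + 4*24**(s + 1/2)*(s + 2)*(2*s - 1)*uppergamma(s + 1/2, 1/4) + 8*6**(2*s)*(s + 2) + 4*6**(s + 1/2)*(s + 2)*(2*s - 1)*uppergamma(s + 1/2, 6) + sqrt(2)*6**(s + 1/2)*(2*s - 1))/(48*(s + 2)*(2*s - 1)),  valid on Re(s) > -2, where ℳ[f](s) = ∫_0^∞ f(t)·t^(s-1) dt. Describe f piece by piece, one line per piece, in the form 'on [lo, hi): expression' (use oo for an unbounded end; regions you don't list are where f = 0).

the shared t-power comes off first: t**(3/2) on [0, 1/2); exp(-t/2) on [1/2, 2); 1/(2*t) on [2, 3); …
the 4 pieces separated at 1/2, 2, 3 each add one integral
the [0, 1/2) slice contributes ∫ t**2·t^(s-1) dt
segment 1/2 to 2 holds sqrt(t)*exp(-t/2); add its integral
on [2, 3): add ∫ 1/(2*sqrt(t))·t^(s-1) dt
piece [3, ∞): integrate sqrt(t)*exp(-2*t) against the kernel

on [0, 1/2): t**2
on [1/2, 2): sqrt(t)*exp(-t/2)
on [2, 3): 1/(2*sqrt(t))
on [3, oo): sqrt(t)*exp(-2*t)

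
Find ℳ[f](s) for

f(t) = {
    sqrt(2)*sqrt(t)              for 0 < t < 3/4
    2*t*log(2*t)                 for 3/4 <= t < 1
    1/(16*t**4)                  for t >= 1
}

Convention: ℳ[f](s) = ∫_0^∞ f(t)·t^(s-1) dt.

the common scale on t comes off first: sqrt(t) on [0, 3/2); t*log(t) on [3/2, 2); t**(-4) on [2, ∞)
linearity at 3/4, 1 turns ℳ[f](s) into 3 summed integrals
piece [0, 3/4): integrate sqrt(2)*sqrt(t) against the kernel
piece [3/4, 1): integrate 2*t*log(2*t) against the kernel
over [1, ∞), the kernel integral of 1/(16*t**4) enters the sum

(-32*2**(2*s)*(s - 4)*(2*s + 1) + 3**s*s*(s - 4)*(2*s + 1)*(-24*log(3) + 24*log(2)) + 3**s*(s - 4)*(2*s + 1)*(-24*log(3) + 24*log(2)) + 24*3**s*(s - 4)*(2*s + 1) + 16*3**s*sqrt(6)*(s - 4)*(s**2 + 2*s + 1) + 32*4**s*s*(s - 4)*(2*s + 1)*log(2) + 32*4**s*(s - 4)*(2*s + 1)*log(2) - 4**s*(2*s + 1)*(s**2 + 2*s + 1))/(16*2**(2*s)*(s - 4)*(2*s + 1)*(s**2 + 2*s + 1))
  -1/2 < Re(s) < 4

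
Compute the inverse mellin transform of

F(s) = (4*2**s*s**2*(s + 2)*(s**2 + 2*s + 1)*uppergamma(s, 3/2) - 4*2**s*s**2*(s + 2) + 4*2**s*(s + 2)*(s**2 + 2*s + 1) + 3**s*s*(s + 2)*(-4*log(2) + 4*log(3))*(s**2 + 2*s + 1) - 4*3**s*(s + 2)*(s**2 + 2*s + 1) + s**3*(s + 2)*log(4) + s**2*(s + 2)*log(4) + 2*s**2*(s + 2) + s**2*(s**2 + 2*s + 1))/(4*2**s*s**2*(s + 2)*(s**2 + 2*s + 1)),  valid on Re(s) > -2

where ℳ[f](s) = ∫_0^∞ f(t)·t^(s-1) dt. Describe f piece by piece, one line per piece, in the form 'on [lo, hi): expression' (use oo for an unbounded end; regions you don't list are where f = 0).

summing 4 kernel integrals split by 1/2, 1, 3/2 yields ℳ[f](s)
on [0, 1/2): add ∫ t**2·t^(s-1) dt
∫ t*log(t)·t^(s-1) over [1/2, 1)
segment 1 to 3/2 holds log(t); add its integral
[3/2, ∞) adds the kernel integral of exp(-t)

on [0, 1/2): t**2
on [1/2, 1): t*log(t)
on [1, 3/2): log(t)
on [3/2, oo): exp(-t)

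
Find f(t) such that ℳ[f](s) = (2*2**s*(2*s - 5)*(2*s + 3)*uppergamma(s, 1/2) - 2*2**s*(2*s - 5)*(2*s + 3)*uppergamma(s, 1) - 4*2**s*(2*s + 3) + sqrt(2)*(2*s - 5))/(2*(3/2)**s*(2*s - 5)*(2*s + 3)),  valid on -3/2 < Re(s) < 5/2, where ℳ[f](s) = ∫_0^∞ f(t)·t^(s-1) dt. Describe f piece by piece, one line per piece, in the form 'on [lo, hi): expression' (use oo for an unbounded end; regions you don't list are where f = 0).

back out the common scale on t: sqrt(2)*t**(3/2)/4 on [0, 1); exp(-t/2) on [1, 2); 4*sqrt(2)/t**(5/2) on [2, ∞)
strip the common scale on t: t**(3/2) on [0, 1/2); exp(-t) on [1/2, 1); t**(-5/2) on [1, ∞)
slice at 2/3, 4/3, transform all 3 pieces, and sum them
on [0, 2/3): add ∫ 3*sqrt(3)*t**(3/2)/8·t^(s-1) dt
on [2/3, 4/3): add ∫ exp(-3*t/4)·t^(s-1) dt
segment 4/3 to ∞ holds 32*sqrt(3)/(27*t**(5/2)); add its integral

on [0, 2/3): 3*sqrt(3)*t**(3/2)/8
on [2/3, 4/3): exp(-3*t/4)
on [4/3, oo): 32*sqrt(3)/(27*t**(5/2))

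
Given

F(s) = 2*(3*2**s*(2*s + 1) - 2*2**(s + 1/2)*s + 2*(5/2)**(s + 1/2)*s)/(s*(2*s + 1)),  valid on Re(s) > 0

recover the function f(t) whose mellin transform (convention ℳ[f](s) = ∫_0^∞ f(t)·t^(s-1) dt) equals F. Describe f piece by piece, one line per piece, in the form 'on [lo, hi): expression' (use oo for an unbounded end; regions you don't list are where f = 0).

on [0, 2): 6
on [2, 5/2): 2*sqrt(t)

linearity at 2 turns ℳ[f](s) into 2 summed integrals
the [0, 2) slice contributes ∫ 6·t^(s-1) dt
over [2, 5/2), the kernel integral of 2*sqrt(t) enters the sum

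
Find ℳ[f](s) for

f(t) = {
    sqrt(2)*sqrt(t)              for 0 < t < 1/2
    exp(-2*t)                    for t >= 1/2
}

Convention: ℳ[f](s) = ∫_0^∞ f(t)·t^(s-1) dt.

reversing the common scale on t: sqrt(t) on [0, 1); exp(-t) on [1, ∞)
integrate the 2 segments split at 1/2, then add the results
piece [0, 1/2): integrate sqrt(2)*sqrt(t) against the kernel
between 1/2 and ∞ the integrand is exp(-2*t)·t^(s-1)

((2*s + 1)*uppergamma(s, 1) + 2)/(2**s*(2*s + 1))
  Re(s) > -1/2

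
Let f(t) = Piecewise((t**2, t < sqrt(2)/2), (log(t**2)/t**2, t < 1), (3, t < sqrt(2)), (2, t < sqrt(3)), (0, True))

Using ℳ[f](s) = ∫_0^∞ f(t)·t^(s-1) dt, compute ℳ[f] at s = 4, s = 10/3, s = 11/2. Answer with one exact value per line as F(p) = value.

remove the power substitution first: t on [0, 1/2); log(t)/t on [1/2, 1); 3 on [1, 2); …
slice at sqrt(2)/2, 1, sqrt(2), transform all 4 pieces, and sum them
on [0, sqrt(2)/2): add ∫ t**2·t^(s-1) dt
over [sqrt(2)/2, 1), the kernel integral of log(t**2)/t**2 enters the sum
the [1, sqrt(2)) slice contributes ∫ 3·t^(s-1) dt
∫ over [sqrt(2), sqrt(3)) of 2·t^(s-1) joins the sum

F(4) = log(2)/4 + 217/48
F(10/3) = -81/40 + 3*2**(1/3)*log(2)/8 + 75*2**(1/3)/128 + 3*2**(2/3)/5 + 9*3**(2/3)/5
F(11/2) = 2**(1/4)*(-22920*2**(3/4) + 3179 + 4620*log(2) + 47040*sqrt(2) + 105840*6**(3/4))/64680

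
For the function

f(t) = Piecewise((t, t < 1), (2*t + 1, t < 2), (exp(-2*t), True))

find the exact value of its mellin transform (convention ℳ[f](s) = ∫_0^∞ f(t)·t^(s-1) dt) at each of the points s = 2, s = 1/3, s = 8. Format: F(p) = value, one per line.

decompose at 1, 2; ℳ[f](s) sums the 3 pieces' integrals
between 0 and 1 the integrand is t·t^(s-1)
over [1, 2), the kernel integral of (2*t + 1) enters the sum
on [2, ∞): add ∫ exp(-2*t)·t^(s-1) dt

F(2) = 5*exp(-4)/4 + 13/2
F(1/3) = -15/4 + 2**(2/3)*uppergamma(1/3, 4)/2 + 6*2**(1/3)
F(8) = 16319*exp(-4)/16 + 3493/24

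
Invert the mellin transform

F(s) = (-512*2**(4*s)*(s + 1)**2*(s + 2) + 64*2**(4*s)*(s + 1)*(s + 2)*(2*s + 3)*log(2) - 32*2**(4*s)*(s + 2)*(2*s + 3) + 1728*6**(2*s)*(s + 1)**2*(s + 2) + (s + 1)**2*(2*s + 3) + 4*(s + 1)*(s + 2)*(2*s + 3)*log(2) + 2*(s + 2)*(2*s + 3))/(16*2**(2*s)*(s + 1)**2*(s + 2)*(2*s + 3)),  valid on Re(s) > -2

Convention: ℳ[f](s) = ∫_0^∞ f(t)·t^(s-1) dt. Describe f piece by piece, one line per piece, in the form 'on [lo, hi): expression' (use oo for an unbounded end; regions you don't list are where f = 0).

on [0, 1/4): t**2
on [1/4, 4): t*log(sqrt(t))
on [4, 9): 2*t**(3/2)

peel off the shared t-power: t on [0, 1/4); log(sqrt(t)) on [1/4, 4); 2*sqrt(t) on [4, 9)
remove the power substitution first: t**2 on [0, 1/2); log(t) on [1/2, 2); 2*t on [2, 3)
treat the 3 regions marked off by 1/4, 4 separately and sum
∫ t**2·t^(s-1) over [0, 1/4)
segment 1/4 to 4 holds t*log(sqrt(t)); add its integral
over [4, 9), the kernel integral of 2*t**(3/2) enters the sum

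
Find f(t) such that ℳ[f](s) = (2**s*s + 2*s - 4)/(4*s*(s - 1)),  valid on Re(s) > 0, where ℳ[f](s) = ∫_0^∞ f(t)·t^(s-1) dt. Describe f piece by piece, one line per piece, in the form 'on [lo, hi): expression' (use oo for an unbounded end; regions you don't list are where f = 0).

on [0, 1): 1
on [1, 2): 1/(2*t)

peel off the shared t-power: t on [0, 1); 1/2 on [1, 2)
f breaks at 1 into 2 integrals to sum
for t in [0, 1): the term is ∫ 1·t^(s-1)
segment [1, 2) carries 1/(2*t); integrate it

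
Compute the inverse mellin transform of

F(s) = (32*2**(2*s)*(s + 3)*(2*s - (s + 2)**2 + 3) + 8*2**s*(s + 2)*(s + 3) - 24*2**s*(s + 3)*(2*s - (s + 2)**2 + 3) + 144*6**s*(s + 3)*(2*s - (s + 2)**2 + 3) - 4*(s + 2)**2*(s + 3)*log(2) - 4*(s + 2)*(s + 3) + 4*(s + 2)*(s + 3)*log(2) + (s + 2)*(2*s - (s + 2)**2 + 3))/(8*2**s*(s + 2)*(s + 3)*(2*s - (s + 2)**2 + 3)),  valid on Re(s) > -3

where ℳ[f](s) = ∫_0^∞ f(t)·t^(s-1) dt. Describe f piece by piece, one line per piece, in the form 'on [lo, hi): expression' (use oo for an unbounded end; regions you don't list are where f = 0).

on [0, 1/2): t**3
on [1/2, 1): t*log(t)
on [1, 2): 3*t**2
on [2, 3): 2*t**2

invert the shared t-power to get t on [0, 1/2); log(t)/t on [1/2, 1); 3 on [1, 2); …
summing 4 kernel integrals split by 1/2, 1, 2 yields ℳ[f](s)
∫ t**3·t^(s-1) over [0, 1/2)
∫ over [1/2, 1) of t*log(t)·t^(s-1) joins the sum
for t in [1, 2): the term is ∫ 3*t**2·t^(s-1)
on [2, 3): add ∫ 2*t**2·t^(s-1) dt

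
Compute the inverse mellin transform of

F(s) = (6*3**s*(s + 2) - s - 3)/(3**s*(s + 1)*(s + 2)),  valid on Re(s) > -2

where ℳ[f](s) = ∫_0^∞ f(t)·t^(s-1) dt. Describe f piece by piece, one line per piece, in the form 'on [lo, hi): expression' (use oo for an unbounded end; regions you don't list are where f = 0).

on [0, 1/3): 9*t**2
on [1/3, 1): 6*t

invert the common scale on t to get t**2 on [0, 1); 2*t on [1, 3)
strip the shared t-power: t**(3/2) on [0, 1); 2*sqrt(t) on [1, 3)
along the cuts 1/3, ℳ[f](s) splits into 2 integrals
on [0, 1/3): add ∫ 9*t**2·t^(s-1) dt
the [1/3, 1) slice contributes ∫ 6*t·t^(s-1) dt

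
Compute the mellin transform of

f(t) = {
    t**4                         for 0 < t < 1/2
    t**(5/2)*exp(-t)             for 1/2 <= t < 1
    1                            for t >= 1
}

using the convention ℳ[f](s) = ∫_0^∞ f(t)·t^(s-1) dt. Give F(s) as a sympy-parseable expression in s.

(s**2*uppergamma(s + 5/2, 1/2) - s**2*uppergamma(s + 5/2, 1) + 4*s*uppergamma(s + 5/2, 1/2) - 4*s*uppergamma(s + 5/2, 1) - s - 4 + s/(16*2**s))/(s*(s + 4))
  -4 < Re(s) < 0

strip the shared t-power: t**2 on [0, 1/2); sqrt(t)*exp(-t) on [1/2, 1); t**(-2) on [1, ∞)
remove the shared t-power first: t**(3/2) on [0, 1/2); exp(-t) on [1/2, 1); t**(-5/2) on [1, ∞)
cuts at 1/2, 1: linearity sums the 3 kernel integrals
for t in [0, 1/2): the term is ∫ t**4·t^(s-1)
for t in [1/2, 1): the term is ∫ t**(5/2)*exp(-t)·t^(s-1)
∫ 1·t^(s-1) over [1, ∞)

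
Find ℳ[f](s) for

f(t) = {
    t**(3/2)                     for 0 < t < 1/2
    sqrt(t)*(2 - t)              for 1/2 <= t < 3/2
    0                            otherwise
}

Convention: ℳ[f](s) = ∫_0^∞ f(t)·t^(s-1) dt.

remove the shared t-power first: t on [0, 1/2); 2 - t on [1/2, 3/2)
the 2 pieces separated at 1/2 each add one integral
∫ t**(3/2)·t^(s-1) over [0, 1/2)
segment 1/2 to 3/2 holds sqrt(t)*(2 - t); add its integral

2**(-s - 1/2)*(3**(s + 1/2)*(2*s + 1) + 8*3**(s + 1/2) - 4*s - 10)/((2*s + 1)*(2*s + 3))
  Re(s) > -3/2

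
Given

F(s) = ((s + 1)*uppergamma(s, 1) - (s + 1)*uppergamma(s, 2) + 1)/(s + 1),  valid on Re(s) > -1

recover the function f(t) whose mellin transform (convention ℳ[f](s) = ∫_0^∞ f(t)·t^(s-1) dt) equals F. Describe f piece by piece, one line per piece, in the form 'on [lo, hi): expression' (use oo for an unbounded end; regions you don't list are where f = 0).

on [0, 1): t
on [1, 2): exp(-t)

cuts at 1: linearity sums the 2 kernel integrals
over [0, 1), the kernel integral of t enters the sum
segment [1, 2) carries exp(-t); integrate it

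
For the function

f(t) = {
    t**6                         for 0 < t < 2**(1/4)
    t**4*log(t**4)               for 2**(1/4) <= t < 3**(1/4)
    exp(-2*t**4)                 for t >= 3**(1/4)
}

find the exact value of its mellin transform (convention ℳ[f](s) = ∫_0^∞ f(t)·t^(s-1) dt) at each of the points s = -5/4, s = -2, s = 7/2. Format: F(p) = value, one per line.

F(-5/4) = -64*3**(11/16)/121 - 4*2**(11/16)*log(2)/11 + 2**(5/16)*uppergamma(-5/16, 6)/4 + 8*2**(3/16)/19 + 4*3**(11/16)*log(3)/11 + 64*2**(11/16)/121
F(-2) = -sqrt(3) - sqrt(2)*sqrt(pi)*erfc(sqrt(6))/2 + sqrt(3)*exp(-6)/6 + sqrt(6)*log(3**(3*sqrt(2))/2**(2*sqrt(3)))/12 + 1/2 + sqrt(2)
F(7/2) = -16*3**(7/8)/75 - 4*2**(7/8)*log(2)/15 + 2**(1/8)*uppergamma(7/8, 6)/8 + 32*2**(7/8)/225 + 8*2**(3/8)/19 + 2*3**(7/8)*log(3)/5

reversing the power substitution: t**3 on [0, sqrt(2)); t**2*log(t**2) on [sqrt(2), sqrt(3)); exp(-2*t**2) on [sqrt(3), ∞)
strip the power substitution: t**(3/2) on [0, 2); t*log(t) on [2, 3); exp(-2*t) on [3, ∞)
summing 3 kernel integrals split by 2**(1/4), 3**(1/4) yields ℳ[f](s)
∫ t**6·t^(s-1) over [0, 2**(1/4))
∫ over [2**(1/4), 3**(1/4)) of t**4*log(t**4)·t^(s-1) joins the sum
for t in [3**(1/4), ∞): the term is ∫ exp(-2*t**4)·t^(s-1)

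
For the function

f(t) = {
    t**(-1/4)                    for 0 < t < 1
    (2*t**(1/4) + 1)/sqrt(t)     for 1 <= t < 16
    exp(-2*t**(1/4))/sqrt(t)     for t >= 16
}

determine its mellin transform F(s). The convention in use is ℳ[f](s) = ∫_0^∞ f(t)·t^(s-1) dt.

(10*2**(8*s)*(2*s - 1) + 16*2**(4*s)*(1 - 2*s) - 4*2**(4*s) + 256**s + 32*(2*s - 1)*(4*s - 1)*uppergamma(4*s - 2, 4))/(2*2**(4*s)*(2*s - 1)*(4*s - 1))
  Re(s) > 1/4

back out the power substitution: 1/sqrt(t) on [0, 1); (2*sqrt(t) + 1)/t on [1, 4); exp(-2*sqrt(t))/t on [4, ∞)
peel off the shared t-power: sqrt(t) on [0, 1); 2*sqrt(t) + 1 on [1, 4); exp(-2*sqrt(t)) on [4, ∞)
remove the power substitution first: t on [0, 1); 2*t + 1 on [1, 2); exp(-2*t) on [2, ∞)
f breaks at 1, 16 into 3 integrals to sum
over [0, 1), the kernel integral of t**(-1/4) enters the sum
segment [1, 16) carries (2*t**(1/4) + 1)/sqrt(t); integrate it
on [16, ∞): add ∫ exp(-2*t**(1/4))/sqrt(t)·t^(s-1) dt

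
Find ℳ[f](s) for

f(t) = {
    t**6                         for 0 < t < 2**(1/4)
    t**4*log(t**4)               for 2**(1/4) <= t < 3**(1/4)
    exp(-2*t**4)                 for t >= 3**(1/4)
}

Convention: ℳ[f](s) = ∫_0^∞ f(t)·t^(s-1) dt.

the power substitution comes off first: t**3 on [0, sqrt(2)); t**2*log(t**2) on [sqrt(2), sqrt(3)); exp(-2*t**2) on [sqrt(3), ∞)
peel off the power substitution: t**(3/2) on [0, 2); t*log(t) on [2, 3); exp(-2*t) on [3, ∞)
decompose at 2**(1/4), 3**(1/4); ℳ[f](s) sums the 3 pieces' integrals
∫ t**6·t^(s-1) over [0, 2**(1/4))
[2**(1/4), 3**(1/4)) adds the kernel integral of t**4*log(t**4)
[3**(1/4), ∞) adds the kernel integral of exp(-2*t**4)

(-12**(s/4)*s*(s/2 + 3)*log(2)/2 - 2*12**(s/4)*(s/2 + 3)*log(2) + 2*12**(s/4)*(s/2 + 3) + 4*12**(s/4)*sqrt(2)*(s**2/16 + s/2 + 1) + 3*18**(s/4)*s*(s/2 + 3)*log(3)/4 - 3*18**(s/4)*(s/2 + 3) + 3*18**(s/4)*(s/2 + 3)*log(3) + 3**(s/4)*(s/2 + 3)*(s**2/16 + s/2 + 1)*uppergamma(s/4, 6))/(4*6**(s/4)*(s/2 + 3)*(s**2/16 + s/2 + 1))
  Re(s) > -6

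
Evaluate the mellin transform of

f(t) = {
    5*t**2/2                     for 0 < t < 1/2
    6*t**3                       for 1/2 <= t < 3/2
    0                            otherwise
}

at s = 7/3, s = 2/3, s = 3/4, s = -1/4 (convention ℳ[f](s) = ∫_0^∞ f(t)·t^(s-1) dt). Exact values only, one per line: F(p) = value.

F(7/3) = 3*2**(2/3)*(1 + 9477*3**(1/3))/6656
F(2/3) = 3*2**(1/3)*(7 + 1296*3**(2/3))/1408
F(3/4) = 3*2**(1/4)*(1 + 198*3**(3/4))/220
F(-1/4) = 2**(1/4)*(13 + 378*3**(3/4))/154

split f at 1/2: ℳ[f](s) collects 2 kernel integrals
segment [0, 1/2) carries 5*t**2/2; integrate it
for t in [1/2, 3/2): the term is ∫ 6*t**3·t^(s-1)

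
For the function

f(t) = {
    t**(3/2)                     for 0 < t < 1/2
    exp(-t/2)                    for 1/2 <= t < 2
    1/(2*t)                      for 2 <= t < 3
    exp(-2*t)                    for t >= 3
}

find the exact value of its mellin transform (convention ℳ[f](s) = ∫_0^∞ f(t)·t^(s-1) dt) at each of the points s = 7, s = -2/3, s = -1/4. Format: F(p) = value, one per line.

F(7) = -250496*exp(-1) + sqrt(2)/4352 + 11007*exp(-6)/8 + 665/12 + 3786745*exp(-1/4)/32
F(-2/3) = -2**(1/3)*uppergamma(-2/3, 1)/2 - 3**(1/3)/30 + 2**(2/3)*uppergamma(-2/3, 6) + 3*2**(1/3)/40 + 3*2**(1/6)/5 + 2**(1/3)*uppergamma(-2/3, 1/4)/2
F(-1/4) = -2**(3/4)*uppergamma(-1/4, 1)/2 - 2*3**(3/4)/45 + 2**(1/4)*uppergamma(-1/4, 6) + 3*2**(3/4)/10 + 2**(3/4)*uppergamma(-1/4, 1/4)/2

f breaks at 1/2, 2, 3 into 4 integrals to sum
over [0, 1/2), the kernel integral of t**(3/2) enters the sum
segment 1/2 to 2 holds exp(-t/2); add its integral
on [2, 3) integrate f = 1/(2*t) against the kernel
the [3, ∞) slice contributes ∫ exp(-2*t)·t^(s-1) dt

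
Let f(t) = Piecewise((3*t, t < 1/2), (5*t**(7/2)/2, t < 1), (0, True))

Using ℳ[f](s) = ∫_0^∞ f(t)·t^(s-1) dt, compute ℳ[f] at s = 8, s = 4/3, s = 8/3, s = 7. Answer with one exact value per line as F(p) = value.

along the cuts 1/2, ℳ[f](s) splits into 2 integrals
over [0, 1/2), the kernel integral of 3*t enters the sum
for t in [1/2, 1): the term is ∫ 5*t**(7/2)/2·t^(s-1)

F(8) = 7703/35328 - 5*sqrt(2)/94208
F(4/3) = -15*2**(1/6)/928 + 9*2**(2/3)/56 + 15/29
F(8/3) = -15*2**(5/6)/4736 + 9*2**(1/3)/176 + 15/37
F(7) = 10303/43008 - 5*sqrt(2)/43008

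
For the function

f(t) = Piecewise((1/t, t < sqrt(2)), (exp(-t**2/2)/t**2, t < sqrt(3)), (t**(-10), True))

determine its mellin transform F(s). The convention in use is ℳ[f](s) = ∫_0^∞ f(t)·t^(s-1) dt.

(243*2**(s/2)*(s - 10)*(s - 1)*uppergamma(s/2 - 1, 1) - 243*2**(s/2)*(s - 10)*(s - 1)*uppergamma(s/2 - 1, 3/2) + 243*2**(s/2 + 3/2)*(s - 10) + 4*3**(s/2)*(1 - s))/(972*(s - 10)*(s - 1))
  1 < Re(s) < 10

peel off the power substitution: 1/sqrt(t) on [0, 2); exp(-t/2)/t on [2, 3); t**(-5) on [3, ∞)
peel off the shared t-power: sqrt(t) on [0, 2); exp(-t/2) on [2, 3); t**(-4) on [3, ∞)
split f at sqrt(2), sqrt(3): ℳ[f](s) collects 3 kernel integrals
∫ 1/t·t^(s-1) over [0, sqrt(2))
∫ exp(-t**2/2)/t**2·t^(s-1) over [sqrt(2), sqrt(3))
∫ t**(-10)·t^(s-1) over [sqrt(3), ∞)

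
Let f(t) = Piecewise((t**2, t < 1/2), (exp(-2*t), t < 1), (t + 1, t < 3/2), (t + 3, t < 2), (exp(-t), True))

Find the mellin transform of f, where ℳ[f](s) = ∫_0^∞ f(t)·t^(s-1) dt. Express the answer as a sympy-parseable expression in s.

the 5 pieces separated at 1/2, 1, 3/2, 2 each add one integral
between 0 and 1/2 the integrand is t**2·t^(s-1)
on [1/2, 1) integrate f = exp(-2*t) against the kernel
on [1, 3/2) integrate f = (t + 1) against the kernel
piece [3/2, 2): integrate (t + 3) against the kernel
∫ over [2, ∞) of exp(-t)·t^(s-1) joins the sum

(20*2**(2*s)*s*(s + 2) + 12*2**(2*s)*(s + 2) + 4*2**s*s*(s + 1)*(s + 2)*uppergamma(s, 2) - 8*2**s*s*(s + 2) - 4*2**s*(s + 2) - 8*3**s*s*(s + 2) - 8*3**s*(s + 2) + 4*s*(s + 1)*(s + 2)*uppergamma(s, 1) - 4*s*(s + 1)*(s + 2)*uppergamma(s, 2) + s*(s + 1))/(4*2**s*s*(s + 1)*(s + 2))
  Re(s) > -2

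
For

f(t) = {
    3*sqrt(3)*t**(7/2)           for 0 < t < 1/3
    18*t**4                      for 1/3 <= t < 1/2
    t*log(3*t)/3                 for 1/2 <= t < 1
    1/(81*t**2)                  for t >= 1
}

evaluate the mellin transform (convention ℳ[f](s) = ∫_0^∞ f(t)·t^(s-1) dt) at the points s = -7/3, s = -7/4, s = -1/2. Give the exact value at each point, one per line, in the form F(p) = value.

reversing the shared t-power: 3*sqrt(3)*t**(3/2) on [0, 1/3); 18*t**2 on [1/3, 1/2); log(3*t)/(3*t) on [1/2, 1); …
the common scale on t comes off first: t**(3/2) on [0, 1); 2*t**2 on [1, 3/2); log(t)/t on [3/2, 3); …
split f at 1/3, 1/2, 1: ℳ[f](s) collects 4 kernel integrals
∫ 3*sqrt(3)*t**(7/2)·t^(s-1) over [0, 1/3)
piece [1/3, 1/2): integrate 18*t**4 against the kernel
∫ t*log(3*t)/3·t^(s-1) over [1/2, 1)
on [1, ∞): add ∫ 1/(81*t**2)·t^(s-1) dt

F(-7/3) = -12*3**(1/3)/35 - 2**(1/3)*log(2)/2 - log(3)/4 - 1037/5616 + 2**(1/3)*log(3)/2 + 123*2**(1/3)/40
F(-7/4) = -716/1215 - 4*2**(3/4)*log(2)/9 - 4*log(3)/9 - 20*3**(3/4)/189 + 4*2**(3/4)*log(3)/9 + 43*2**(3/4)/27
F(-1/2) = -538/405 - sqrt(2)*log(3)/3 - 5*sqrt(3)/189 + sqrt(2)*log(2)/3 + 2*log(3)/3 + 83*sqrt(2)/84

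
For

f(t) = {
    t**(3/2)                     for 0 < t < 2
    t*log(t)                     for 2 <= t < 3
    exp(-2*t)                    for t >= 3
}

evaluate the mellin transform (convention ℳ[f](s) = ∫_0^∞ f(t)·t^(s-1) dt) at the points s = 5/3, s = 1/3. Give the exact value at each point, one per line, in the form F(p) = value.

F(5/3) = -81*3**(2/3)/64 - 3*2**(2/3)*log(2)/2 + 2**(1/3)*uppergamma(5/3, 6)/4 + 9*2**(2/3)/16 + 48*2**(1/6)/19 + 27*3**(2/3)*log(3)/8
F(1/3) = -27*3**(1/3)/16 - 3*2**(1/3)*log(2)/2 + 2**(2/3)*uppergamma(1/3, 6)/2 + 9*2**(1/3)/8 + 12*2**(5/6)/11 + 9*3**(1/3)*log(3)/4

decompose at 2, 3; ℳ[f](s) sums the 3 pieces' integrals
∫ over [0, 2) of t**(3/2)·t^(s-1) joins the sum
the [2, 3) slice contributes ∫ t*log(t)·t^(s-1) dt
∫ exp(-2*t)·t^(s-1) over [3, ∞)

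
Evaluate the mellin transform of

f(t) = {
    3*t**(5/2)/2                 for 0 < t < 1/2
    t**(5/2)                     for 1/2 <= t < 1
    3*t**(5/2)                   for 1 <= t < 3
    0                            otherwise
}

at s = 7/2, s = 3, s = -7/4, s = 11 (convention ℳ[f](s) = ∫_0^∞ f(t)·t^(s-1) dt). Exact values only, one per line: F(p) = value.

treat the 3 regions marked off by 1/2, 1 separately and sum
∫ over [0, 1/2) of 3*t**(5/2)/2·t^(s-1) joins the sum
∫ t**(5/2)·t^(s-1) over [1/2, 1)
∫ over [1, 3) of 3*t**(5/2)·t^(s-1) joins the sum

F(7/2) = 93227/256
F(3) = -4/11 + sqrt(2)/704 + 1458*sqrt(3)/11
F(-7/4) = -8/3 + 2**(1/4)/3 + 4*3**(3/4)
F(11) = -4/27 + sqrt(2)/442368 + 354294*sqrt(3)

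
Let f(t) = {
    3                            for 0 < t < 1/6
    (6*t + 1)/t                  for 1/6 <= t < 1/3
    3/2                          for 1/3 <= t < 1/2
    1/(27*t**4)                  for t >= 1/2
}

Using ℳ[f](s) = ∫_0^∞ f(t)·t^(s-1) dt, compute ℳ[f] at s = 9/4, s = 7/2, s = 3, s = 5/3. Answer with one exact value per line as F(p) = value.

strip the shared t-power: 3*t on [0, 1/6); 6*t + 1 on [1/6, 1/3); 3*t/2 on [1/3, 1/2); …
undo the common scale on t: t on [0, 1/2); 2*t + 1 on [1/2, 1); t/2 on [1, 3/2); …
split f at 1/6, 1/3, 1/2: ℳ[f](s) collects 4 kernel integrals
over [0, 1/6), the kernel integral of 3 enters the sum
on [1/6, 1/3) integrate f = (6*t + 1)/t against the kernel
on [1/3, 1/2): add ∫ 3/2·t^(s-1) dt
between 1/2 and ∞ the integrand is 1/(27*t**4)·t^(s-1)

F(9/4) = 6**(3/4)*(-322 + 475*3**(1/4) + 924*2**(1/4))/11340
F(7/2) = sqrt(6)*(-114 + 696*sqrt(2) + 1525*sqrt(3))/45360
F(3) = 11/48
F(5/3) = 6**(1/3)*(-2268 + 727*3**(2/3) + 3024*2**(2/3))/7560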